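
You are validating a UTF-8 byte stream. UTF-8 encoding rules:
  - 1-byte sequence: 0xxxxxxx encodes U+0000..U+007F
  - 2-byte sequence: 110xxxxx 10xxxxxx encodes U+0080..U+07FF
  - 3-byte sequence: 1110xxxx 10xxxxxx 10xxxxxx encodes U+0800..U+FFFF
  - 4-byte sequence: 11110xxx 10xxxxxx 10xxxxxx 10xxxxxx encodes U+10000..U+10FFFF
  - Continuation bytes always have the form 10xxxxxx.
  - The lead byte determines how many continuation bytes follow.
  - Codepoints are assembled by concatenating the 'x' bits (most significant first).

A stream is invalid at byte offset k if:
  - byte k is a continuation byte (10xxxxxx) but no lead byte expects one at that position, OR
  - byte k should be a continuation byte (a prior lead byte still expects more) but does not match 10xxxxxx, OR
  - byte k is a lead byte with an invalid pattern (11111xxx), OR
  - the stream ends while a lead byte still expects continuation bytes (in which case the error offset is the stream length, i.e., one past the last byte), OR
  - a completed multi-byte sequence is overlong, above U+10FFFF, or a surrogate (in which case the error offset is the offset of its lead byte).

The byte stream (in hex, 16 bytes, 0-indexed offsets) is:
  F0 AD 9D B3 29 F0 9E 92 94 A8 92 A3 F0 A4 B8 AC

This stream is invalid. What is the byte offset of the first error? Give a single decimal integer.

Byte[0]=F0: 4-byte lead, need 3 cont bytes. acc=0x0
Byte[1]=AD: continuation. acc=(acc<<6)|0x2D=0x2D
Byte[2]=9D: continuation. acc=(acc<<6)|0x1D=0xB5D
Byte[3]=B3: continuation. acc=(acc<<6)|0x33=0x2D773
Completed: cp=U+2D773 (starts at byte 0)
Byte[4]=29: 1-byte ASCII. cp=U+0029
Byte[5]=F0: 4-byte lead, need 3 cont bytes. acc=0x0
Byte[6]=9E: continuation. acc=(acc<<6)|0x1E=0x1E
Byte[7]=92: continuation. acc=(acc<<6)|0x12=0x792
Byte[8]=94: continuation. acc=(acc<<6)|0x14=0x1E494
Completed: cp=U+1E494 (starts at byte 5)
Byte[9]=A8: INVALID lead byte (not 0xxx/110x/1110/11110)

Answer: 9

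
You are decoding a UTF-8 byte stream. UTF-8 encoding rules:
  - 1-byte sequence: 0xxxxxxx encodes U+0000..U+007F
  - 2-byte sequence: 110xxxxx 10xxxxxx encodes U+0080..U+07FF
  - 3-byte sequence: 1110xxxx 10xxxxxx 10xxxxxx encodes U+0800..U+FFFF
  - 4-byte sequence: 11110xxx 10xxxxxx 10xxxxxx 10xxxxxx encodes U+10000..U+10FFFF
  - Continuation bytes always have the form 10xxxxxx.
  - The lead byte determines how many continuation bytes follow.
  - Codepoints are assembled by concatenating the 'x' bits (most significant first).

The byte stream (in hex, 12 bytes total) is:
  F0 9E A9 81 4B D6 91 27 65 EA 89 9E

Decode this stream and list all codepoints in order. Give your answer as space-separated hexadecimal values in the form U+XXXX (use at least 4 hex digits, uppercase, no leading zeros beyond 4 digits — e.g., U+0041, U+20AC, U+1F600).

Byte[0]=F0: 4-byte lead, need 3 cont bytes. acc=0x0
Byte[1]=9E: continuation. acc=(acc<<6)|0x1E=0x1E
Byte[2]=A9: continuation. acc=(acc<<6)|0x29=0x7A9
Byte[3]=81: continuation. acc=(acc<<6)|0x01=0x1EA41
Completed: cp=U+1EA41 (starts at byte 0)
Byte[4]=4B: 1-byte ASCII. cp=U+004B
Byte[5]=D6: 2-byte lead, need 1 cont bytes. acc=0x16
Byte[6]=91: continuation. acc=(acc<<6)|0x11=0x591
Completed: cp=U+0591 (starts at byte 5)
Byte[7]=27: 1-byte ASCII. cp=U+0027
Byte[8]=65: 1-byte ASCII. cp=U+0065
Byte[9]=EA: 3-byte lead, need 2 cont bytes. acc=0xA
Byte[10]=89: continuation. acc=(acc<<6)|0x09=0x289
Byte[11]=9E: continuation. acc=(acc<<6)|0x1E=0xA25E
Completed: cp=U+A25E (starts at byte 9)

Answer: U+1EA41 U+004B U+0591 U+0027 U+0065 U+A25E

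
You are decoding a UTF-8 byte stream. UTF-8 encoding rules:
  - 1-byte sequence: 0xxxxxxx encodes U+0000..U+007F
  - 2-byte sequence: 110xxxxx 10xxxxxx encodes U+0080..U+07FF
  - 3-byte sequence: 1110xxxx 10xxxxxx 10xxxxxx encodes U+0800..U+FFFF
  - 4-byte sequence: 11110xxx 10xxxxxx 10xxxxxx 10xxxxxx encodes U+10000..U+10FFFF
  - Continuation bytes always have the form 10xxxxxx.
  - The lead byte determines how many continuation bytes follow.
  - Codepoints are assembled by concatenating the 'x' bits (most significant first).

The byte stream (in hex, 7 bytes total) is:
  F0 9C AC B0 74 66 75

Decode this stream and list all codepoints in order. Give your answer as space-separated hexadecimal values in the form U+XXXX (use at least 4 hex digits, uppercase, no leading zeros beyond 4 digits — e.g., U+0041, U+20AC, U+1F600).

Answer: U+1CB30 U+0074 U+0066 U+0075

Derivation:
Byte[0]=F0: 4-byte lead, need 3 cont bytes. acc=0x0
Byte[1]=9C: continuation. acc=(acc<<6)|0x1C=0x1C
Byte[2]=AC: continuation. acc=(acc<<6)|0x2C=0x72C
Byte[3]=B0: continuation. acc=(acc<<6)|0x30=0x1CB30
Completed: cp=U+1CB30 (starts at byte 0)
Byte[4]=74: 1-byte ASCII. cp=U+0074
Byte[5]=66: 1-byte ASCII. cp=U+0066
Byte[6]=75: 1-byte ASCII. cp=U+0075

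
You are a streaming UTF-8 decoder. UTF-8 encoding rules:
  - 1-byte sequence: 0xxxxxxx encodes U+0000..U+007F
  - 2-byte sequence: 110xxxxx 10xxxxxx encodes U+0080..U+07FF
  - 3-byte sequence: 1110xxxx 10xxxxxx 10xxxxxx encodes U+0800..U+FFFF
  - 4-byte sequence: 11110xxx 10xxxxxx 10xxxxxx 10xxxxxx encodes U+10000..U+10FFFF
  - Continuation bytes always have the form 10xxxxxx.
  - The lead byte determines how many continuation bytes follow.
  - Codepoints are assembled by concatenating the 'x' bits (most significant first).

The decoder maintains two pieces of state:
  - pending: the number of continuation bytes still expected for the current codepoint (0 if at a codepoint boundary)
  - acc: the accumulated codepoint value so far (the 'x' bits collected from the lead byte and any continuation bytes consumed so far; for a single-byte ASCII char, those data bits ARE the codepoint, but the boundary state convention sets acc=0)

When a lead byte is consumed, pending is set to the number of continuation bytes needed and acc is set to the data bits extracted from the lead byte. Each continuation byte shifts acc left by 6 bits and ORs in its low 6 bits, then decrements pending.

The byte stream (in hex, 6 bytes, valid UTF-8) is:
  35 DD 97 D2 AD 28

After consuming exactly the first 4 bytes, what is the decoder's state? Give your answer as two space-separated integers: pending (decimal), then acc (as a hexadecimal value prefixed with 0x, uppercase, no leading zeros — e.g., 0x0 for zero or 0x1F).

Answer: 1 0x12

Derivation:
Byte[0]=35: 1-byte. pending=0, acc=0x0
Byte[1]=DD: 2-byte lead. pending=1, acc=0x1D
Byte[2]=97: continuation. acc=(acc<<6)|0x17=0x757, pending=0
Byte[3]=D2: 2-byte lead. pending=1, acc=0x12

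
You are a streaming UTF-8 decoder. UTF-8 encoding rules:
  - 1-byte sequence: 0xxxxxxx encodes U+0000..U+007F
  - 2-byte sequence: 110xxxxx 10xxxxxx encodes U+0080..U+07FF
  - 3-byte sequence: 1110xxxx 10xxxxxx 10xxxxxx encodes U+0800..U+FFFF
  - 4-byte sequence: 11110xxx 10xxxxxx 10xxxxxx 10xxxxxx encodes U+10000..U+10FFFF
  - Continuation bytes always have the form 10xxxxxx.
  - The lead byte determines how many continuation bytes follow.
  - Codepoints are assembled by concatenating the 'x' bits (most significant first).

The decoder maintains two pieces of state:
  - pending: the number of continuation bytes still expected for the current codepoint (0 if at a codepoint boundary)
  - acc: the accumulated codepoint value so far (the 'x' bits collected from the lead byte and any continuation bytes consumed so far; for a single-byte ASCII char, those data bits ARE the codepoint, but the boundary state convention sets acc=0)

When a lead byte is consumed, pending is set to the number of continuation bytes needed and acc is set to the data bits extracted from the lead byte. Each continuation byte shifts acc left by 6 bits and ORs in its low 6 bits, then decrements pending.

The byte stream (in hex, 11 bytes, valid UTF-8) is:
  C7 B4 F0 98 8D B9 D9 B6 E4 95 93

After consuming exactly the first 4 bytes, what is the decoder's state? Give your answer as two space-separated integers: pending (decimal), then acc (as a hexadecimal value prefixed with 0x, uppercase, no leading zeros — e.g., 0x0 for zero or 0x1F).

Answer: 2 0x18

Derivation:
Byte[0]=C7: 2-byte lead. pending=1, acc=0x7
Byte[1]=B4: continuation. acc=(acc<<6)|0x34=0x1F4, pending=0
Byte[2]=F0: 4-byte lead. pending=3, acc=0x0
Byte[3]=98: continuation. acc=(acc<<6)|0x18=0x18, pending=2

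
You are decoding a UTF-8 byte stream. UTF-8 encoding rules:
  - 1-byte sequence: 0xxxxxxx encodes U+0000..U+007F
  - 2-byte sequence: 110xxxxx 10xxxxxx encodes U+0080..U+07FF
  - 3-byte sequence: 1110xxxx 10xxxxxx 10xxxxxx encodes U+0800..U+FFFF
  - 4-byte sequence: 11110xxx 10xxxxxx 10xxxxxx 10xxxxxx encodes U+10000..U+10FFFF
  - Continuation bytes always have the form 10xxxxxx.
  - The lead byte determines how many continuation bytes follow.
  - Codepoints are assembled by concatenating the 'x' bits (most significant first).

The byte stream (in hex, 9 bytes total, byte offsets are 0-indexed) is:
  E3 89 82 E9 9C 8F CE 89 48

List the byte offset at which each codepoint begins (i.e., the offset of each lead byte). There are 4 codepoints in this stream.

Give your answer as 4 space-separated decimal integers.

Byte[0]=E3: 3-byte lead, need 2 cont bytes. acc=0x3
Byte[1]=89: continuation. acc=(acc<<6)|0x09=0xC9
Byte[2]=82: continuation. acc=(acc<<6)|0x02=0x3242
Completed: cp=U+3242 (starts at byte 0)
Byte[3]=E9: 3-byte lead, need 2 cont bytes. acc=0x9
Byte[4]=9C: continuation. acc=(acc<<6)|0x1C=0x25C
Byte[5]=8F: continuation. acc=(acc<<6)|0x0F=0x970F
Completed: cp=U+970F (starts at byte 3)
Byte[6]=CE: 2-byte lead, need 1 cont bytes. acc=0xE
Byte[7]=89: continuation. acc=(acc<<6)|0x09=0x389
Completed: cp=U+0389 (starts at byte 6)
Byte[8]=48: 1-byte ASCII. cp=U+0048

Answer: 0 3 6 8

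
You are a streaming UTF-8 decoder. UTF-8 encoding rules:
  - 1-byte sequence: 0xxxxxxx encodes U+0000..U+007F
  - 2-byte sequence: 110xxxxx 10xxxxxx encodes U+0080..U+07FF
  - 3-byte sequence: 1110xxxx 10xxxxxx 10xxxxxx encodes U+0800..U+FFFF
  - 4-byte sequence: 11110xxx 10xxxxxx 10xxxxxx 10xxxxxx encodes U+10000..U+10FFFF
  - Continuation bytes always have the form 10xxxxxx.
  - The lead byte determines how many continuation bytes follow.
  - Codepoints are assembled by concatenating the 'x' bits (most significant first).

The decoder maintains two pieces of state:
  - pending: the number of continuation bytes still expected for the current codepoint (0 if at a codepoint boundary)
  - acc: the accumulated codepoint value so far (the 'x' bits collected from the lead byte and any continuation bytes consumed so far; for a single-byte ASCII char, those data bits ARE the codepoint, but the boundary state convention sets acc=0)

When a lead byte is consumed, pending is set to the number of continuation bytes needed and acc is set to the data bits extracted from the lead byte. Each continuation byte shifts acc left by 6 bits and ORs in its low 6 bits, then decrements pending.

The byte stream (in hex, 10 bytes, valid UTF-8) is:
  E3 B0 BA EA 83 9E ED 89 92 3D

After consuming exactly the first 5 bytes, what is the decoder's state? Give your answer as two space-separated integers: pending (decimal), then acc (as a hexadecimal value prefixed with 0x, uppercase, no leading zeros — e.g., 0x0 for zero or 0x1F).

Byte[0]=E3: 3-byte lead. pending=2, acc=0x3
Byte[1]=B0: continuation. acc=(acc<<6)|0x30=0xF0, pending=1
Byte[2]=BA: continuation. acc=(acc<<6)|0x3A=0x3C3A, pending=0
Byte[3]=EA: 3-byte lead. pending=2, acc=0xA
Byte[4]=83: continuation. acc=(acc<<6)|0x03=0x283, pending=1

Answer: 1 0x283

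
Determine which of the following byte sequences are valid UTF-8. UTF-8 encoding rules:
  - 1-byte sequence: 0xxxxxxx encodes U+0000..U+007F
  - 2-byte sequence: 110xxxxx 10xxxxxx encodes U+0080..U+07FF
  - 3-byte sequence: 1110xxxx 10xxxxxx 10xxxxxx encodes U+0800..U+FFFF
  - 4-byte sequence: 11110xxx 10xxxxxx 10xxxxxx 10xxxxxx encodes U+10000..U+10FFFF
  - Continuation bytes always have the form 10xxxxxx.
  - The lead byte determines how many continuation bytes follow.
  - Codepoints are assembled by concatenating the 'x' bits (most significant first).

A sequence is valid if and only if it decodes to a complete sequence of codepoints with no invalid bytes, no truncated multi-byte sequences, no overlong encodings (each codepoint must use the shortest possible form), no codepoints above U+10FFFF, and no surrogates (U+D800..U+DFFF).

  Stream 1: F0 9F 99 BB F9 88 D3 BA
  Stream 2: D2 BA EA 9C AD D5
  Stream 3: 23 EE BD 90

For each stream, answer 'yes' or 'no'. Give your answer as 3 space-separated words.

Answer: no no yes

Derivation:
Stream 1: error at byte offset 4. INVALID
Stream 2: error at byte offset 6. INVALID
Stream 3: decodes cleanly. VALID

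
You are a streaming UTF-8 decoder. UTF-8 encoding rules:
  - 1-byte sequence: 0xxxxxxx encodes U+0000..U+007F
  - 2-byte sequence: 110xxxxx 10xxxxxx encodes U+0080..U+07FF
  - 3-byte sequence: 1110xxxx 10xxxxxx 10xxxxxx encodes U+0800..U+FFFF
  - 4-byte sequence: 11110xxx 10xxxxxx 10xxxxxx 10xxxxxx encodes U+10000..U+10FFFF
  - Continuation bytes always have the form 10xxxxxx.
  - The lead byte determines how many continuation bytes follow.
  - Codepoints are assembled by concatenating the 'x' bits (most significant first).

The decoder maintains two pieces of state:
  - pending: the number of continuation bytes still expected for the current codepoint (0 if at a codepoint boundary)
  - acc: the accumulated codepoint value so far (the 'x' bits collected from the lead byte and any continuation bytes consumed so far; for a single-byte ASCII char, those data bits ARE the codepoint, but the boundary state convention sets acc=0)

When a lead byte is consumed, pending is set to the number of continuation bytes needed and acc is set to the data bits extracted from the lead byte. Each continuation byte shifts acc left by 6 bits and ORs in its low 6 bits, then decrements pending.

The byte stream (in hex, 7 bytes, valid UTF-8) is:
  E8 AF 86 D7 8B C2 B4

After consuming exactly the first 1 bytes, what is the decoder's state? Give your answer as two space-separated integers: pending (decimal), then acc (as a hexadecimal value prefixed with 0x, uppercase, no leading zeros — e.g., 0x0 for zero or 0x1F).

Answer: 2 0x8

Derivation:
Byte[0]=E8: 3-byte lead. pending=2, acc=0x8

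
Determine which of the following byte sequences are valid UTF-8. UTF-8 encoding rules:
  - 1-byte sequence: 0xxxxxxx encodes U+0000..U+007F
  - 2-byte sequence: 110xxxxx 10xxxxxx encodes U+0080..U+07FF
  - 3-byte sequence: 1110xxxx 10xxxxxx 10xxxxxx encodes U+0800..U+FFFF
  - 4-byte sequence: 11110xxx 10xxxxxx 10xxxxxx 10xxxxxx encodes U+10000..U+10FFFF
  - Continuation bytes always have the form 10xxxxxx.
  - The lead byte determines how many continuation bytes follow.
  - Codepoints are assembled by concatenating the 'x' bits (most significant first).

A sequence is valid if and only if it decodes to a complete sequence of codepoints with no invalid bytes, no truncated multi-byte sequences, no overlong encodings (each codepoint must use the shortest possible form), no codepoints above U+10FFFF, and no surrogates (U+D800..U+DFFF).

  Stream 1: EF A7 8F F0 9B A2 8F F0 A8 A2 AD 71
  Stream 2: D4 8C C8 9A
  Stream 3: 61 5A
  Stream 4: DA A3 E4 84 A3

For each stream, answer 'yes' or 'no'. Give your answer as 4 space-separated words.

Answer: yes yes yes yes

Derivation:
Stream 1: decodes cleanly. VALID
Stream 2: decodes cleanly. VALID
Stream 3: decodes cleanly. VALID
Stream 4: decodes cleanly. VALID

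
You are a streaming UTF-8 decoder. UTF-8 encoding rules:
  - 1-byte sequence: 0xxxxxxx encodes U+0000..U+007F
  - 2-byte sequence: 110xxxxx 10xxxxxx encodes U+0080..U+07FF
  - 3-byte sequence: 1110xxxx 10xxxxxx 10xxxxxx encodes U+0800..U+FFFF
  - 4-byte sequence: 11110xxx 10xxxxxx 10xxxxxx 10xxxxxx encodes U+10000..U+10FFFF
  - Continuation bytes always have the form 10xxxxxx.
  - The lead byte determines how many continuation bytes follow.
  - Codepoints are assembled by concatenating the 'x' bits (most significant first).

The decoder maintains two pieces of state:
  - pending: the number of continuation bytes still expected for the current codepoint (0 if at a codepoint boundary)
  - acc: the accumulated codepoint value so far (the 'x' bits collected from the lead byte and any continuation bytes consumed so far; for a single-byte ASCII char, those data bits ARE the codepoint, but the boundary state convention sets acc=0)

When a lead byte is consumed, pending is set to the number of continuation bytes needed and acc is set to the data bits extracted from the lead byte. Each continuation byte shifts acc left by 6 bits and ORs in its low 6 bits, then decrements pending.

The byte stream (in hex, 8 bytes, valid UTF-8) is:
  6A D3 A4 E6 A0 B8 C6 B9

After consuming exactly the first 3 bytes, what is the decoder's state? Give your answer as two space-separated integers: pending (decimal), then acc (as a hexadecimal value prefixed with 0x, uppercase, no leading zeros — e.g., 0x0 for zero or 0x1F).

Byte[0]=6A: 1-byte. pending=0, acc=0x0
Byte[1]=D3: 2-byte lead. pending=1, acc=0x13
Byte[2]=A4: continuation. acc=(acc<<6)|0x24=0x4E4, pending=0

Answer: 0 0x4E4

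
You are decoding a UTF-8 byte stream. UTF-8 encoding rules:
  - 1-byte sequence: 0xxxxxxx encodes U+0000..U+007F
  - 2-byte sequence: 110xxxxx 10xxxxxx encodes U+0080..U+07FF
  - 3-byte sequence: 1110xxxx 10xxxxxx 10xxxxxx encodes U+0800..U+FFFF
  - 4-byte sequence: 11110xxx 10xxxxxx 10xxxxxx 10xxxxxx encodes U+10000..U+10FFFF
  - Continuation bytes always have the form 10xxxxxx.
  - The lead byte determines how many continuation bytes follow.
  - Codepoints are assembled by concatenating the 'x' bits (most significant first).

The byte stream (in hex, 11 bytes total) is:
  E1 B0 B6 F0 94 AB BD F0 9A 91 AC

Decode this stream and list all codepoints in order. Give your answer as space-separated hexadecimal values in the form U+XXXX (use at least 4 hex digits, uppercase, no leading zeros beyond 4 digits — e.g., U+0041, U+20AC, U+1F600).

Byte[0]=E1: 3-byte lead, need 2 cont bytes. acc=0x1
Byte[1]=B0: continuation. acc=(acc<<6)|0x30=0x70
Byte[2]=B6: continuation. acc=(acc<<6)|0x36=0x1C36
Completed: cp=U+1C36 (starts at byte 0)
Byte[3]=F0: 4-byte lead, need 3 cont bytes. acc=0x0
Byte[4]=94: continuation. acc=(acc<<6)|0x14=0x14
Byte[5]=AB: continuation. acc=(acc<<6)|0x2B=0x52B
Byte[6]=BD: continuation. acc=(acc<<6)|0x3D=0x14AFD
Completed: cp=U+14AFD (starts at byte 3)
Byte[7]=F0: 4-byte lead, need 3 cont bytes. acc=0x0
Byte[8]=9A: continuation. acc=(acc<<6)|0x1A=0x1A
Byte[9]=91: continuation. acc=(acc<<6)|0x11=0x691
Byte[10]=AC: continuation. acc=(acc<<6)|0x2C=0x1A46C
Completed: cp=U+1A46C (starts at byte 7)

Answer: U+1C36 U+14AFD U+1A46C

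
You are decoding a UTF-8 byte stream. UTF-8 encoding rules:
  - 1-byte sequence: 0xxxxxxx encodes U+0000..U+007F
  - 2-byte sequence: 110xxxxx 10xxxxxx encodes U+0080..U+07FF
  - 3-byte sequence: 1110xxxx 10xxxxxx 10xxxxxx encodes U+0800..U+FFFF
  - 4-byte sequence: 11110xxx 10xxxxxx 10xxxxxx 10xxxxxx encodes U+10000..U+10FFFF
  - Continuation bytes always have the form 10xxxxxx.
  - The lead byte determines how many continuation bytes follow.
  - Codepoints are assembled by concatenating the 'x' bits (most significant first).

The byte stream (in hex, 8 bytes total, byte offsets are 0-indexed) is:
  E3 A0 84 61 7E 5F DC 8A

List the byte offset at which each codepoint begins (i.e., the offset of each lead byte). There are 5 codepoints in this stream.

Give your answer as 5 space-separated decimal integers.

Byte[0]=E3: 3-byte lead, need 2 cont bytes. acc=0x3
Byte[1]=A0: continuation. acc=(acc<<6)|0x20=0xE0
Byte[2]=84: continuation. acc=(acc<<6)|0x04=0x3804
Completed: cp=U+3804 (starts at byte 0)
Byte[3]=61: 1-byte ASCII. cp=U+0061
Byte[4]=7E: 1-byte ASCII. cp=U+007E
Byte[5]=5F: 1-byte ASCII. cp=U+005F
Byte[6]=DC: 2-byte lead, need 1 cont bytes. acc=0x1C
Byte[7]=8A: continuation. acc=(acc<<6)|0x0A=0x70A
Completed: cp=U+070A (starts at byte 6)

Answer: 0 3 4 5 6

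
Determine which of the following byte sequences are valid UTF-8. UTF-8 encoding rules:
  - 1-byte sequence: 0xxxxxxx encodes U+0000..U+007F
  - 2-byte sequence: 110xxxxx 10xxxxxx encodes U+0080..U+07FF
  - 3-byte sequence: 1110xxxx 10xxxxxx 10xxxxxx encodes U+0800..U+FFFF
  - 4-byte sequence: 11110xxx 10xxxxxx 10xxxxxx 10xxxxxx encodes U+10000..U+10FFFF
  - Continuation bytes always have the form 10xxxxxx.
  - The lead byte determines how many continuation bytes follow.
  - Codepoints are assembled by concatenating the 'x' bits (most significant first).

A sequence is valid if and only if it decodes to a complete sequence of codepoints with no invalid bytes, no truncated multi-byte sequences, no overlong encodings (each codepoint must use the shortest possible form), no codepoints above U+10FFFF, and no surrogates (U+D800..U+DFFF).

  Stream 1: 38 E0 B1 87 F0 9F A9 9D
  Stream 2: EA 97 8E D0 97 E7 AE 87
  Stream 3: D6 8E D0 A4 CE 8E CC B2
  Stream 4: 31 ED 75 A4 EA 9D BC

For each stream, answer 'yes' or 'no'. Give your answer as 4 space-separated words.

Stream 1: decodes cleanly. VALID
Stream 2: decodes cleanly. VALID
Stream 3: decodes cleanly. VALID
Stream 4: error at byte offset 2. INVALID

Answer: yes yes yes no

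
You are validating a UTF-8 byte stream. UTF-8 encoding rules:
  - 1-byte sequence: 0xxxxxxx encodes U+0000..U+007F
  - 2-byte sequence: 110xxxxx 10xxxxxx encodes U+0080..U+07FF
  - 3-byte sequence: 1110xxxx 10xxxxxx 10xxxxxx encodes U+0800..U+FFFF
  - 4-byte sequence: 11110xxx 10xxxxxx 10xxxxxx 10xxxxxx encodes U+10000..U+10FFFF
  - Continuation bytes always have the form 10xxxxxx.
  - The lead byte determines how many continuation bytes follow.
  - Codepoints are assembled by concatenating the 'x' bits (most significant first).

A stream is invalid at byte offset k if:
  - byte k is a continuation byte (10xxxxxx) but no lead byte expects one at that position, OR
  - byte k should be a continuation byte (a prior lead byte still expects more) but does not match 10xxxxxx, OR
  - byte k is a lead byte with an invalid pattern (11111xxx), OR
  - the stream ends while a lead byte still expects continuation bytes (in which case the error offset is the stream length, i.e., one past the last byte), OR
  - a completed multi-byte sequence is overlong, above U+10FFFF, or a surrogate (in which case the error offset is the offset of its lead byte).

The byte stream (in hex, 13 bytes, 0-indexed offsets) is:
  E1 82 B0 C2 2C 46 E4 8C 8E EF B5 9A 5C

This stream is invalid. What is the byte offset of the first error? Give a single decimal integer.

Byte[0]=E1: 3-byte lead, need 2 cont bytes. acc=0x1
Byte[1]=82: continuation. acc=(acc<<6)|0x02=0x42
Byte[2]=B0: continuation. acc=(acc<<6)|0x30=0x10B0
Completed: cp=U+10B0 (starts at byte 0)
Byte[3]=C2: 2-byte lead, need 1 cont bytes. acc=0x2
Byte[4]=2C: expected 10xxxxxx continuation. INVALID

Answer: 4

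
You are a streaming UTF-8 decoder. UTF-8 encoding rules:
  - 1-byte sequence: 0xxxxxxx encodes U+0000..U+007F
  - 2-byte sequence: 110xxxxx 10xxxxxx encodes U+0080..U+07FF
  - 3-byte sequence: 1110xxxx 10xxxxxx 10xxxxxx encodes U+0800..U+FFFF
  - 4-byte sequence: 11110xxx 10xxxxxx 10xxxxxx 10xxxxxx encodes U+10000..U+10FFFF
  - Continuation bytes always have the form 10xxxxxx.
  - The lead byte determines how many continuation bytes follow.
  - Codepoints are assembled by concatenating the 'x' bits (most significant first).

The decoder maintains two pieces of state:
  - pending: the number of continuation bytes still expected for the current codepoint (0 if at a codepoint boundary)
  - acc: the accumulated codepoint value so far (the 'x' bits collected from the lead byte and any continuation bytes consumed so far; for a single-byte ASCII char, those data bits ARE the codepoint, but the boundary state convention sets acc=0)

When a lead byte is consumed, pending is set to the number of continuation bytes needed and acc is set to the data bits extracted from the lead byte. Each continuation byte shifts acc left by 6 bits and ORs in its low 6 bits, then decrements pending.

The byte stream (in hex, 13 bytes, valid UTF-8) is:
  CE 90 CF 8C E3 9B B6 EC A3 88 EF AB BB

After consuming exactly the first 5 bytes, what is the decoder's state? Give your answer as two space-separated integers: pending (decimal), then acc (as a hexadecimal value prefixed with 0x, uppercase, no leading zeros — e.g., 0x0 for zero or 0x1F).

Answer: 2 0x3

Derivation:
Byte[0]=CE: 2-byte lead. pending=1, acc=0xE
Byte[1]=90: continuation. acc=(acc<<6)|0x10=0x390, pending=0
Byte[2]=CF: 2-byte lead. pending=1, acc=0xF
Byte[3]=8C: continuation. acc=(acc<<6)|0x0C=0x3CC, pending=0
Byte[4]=E3: 3-byte lead. pending=2, acc=0x3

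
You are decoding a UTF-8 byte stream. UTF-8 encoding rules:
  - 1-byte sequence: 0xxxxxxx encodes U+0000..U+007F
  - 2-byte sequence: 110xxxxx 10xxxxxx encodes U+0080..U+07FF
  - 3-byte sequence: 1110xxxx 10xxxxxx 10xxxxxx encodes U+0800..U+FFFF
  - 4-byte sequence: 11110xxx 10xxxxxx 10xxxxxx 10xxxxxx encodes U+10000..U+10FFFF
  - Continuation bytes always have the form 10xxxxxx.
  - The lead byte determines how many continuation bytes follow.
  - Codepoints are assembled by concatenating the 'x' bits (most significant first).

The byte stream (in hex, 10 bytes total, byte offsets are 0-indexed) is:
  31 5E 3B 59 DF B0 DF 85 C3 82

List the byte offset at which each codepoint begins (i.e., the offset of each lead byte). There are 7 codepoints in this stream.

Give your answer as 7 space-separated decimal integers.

Byte[0]=31: 1-byte ASCII. cp=U+0031
Byte[1]=5E: 1-byte ASCII. cp=U+005E
Byte[2]=3B: 1-byte ASCII. cp=U+003B
Byte[3]=59: 1-byte ASCII. cp=U+0059
Byte[4]=DF: 2-byte lead, need 1 cont bytes. acc=0x1F
Byte[5]=B0: continuation. acc=(acc<<6)|0x30=0x7F0
Completed: cp=U+07F0 (starts at byte 4)
Byte[6]=DF: 2-byte lead, need 1 cont bytes. acc=0x1F
Byte[7]=85: continuation. acc=(acc<<6)|0x05=0x7C5
Completed: cp=U+07C5 (starts at byte 6)
Byte[8]=C3: 2-byte lead, need 1 cont bytes. acc=0x3
Byte[9]=82: continuation. acc=(acc<<6)|0x02=0xC2
Completed: cp=U+00C2 (starts at byte 8)

Answer: 0 1 2 3 4 6 8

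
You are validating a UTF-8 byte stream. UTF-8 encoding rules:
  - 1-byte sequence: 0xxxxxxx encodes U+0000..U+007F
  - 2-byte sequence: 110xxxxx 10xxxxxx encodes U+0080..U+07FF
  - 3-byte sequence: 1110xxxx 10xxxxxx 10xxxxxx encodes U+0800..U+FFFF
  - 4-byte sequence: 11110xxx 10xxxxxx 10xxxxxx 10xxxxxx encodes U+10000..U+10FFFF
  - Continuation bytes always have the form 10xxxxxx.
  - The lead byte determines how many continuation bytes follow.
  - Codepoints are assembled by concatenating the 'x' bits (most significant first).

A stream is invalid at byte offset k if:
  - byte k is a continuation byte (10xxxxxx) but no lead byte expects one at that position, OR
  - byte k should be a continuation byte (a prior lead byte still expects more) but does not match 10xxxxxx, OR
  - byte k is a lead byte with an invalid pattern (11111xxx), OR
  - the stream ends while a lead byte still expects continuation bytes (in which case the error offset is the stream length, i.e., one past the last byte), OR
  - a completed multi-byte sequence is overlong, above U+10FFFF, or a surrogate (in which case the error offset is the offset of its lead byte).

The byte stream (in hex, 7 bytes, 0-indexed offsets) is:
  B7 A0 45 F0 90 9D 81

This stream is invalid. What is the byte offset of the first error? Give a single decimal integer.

Byte[0]=B7: INVALID lead byte (not 0xxx/110x/1110/11110)

Answer: 0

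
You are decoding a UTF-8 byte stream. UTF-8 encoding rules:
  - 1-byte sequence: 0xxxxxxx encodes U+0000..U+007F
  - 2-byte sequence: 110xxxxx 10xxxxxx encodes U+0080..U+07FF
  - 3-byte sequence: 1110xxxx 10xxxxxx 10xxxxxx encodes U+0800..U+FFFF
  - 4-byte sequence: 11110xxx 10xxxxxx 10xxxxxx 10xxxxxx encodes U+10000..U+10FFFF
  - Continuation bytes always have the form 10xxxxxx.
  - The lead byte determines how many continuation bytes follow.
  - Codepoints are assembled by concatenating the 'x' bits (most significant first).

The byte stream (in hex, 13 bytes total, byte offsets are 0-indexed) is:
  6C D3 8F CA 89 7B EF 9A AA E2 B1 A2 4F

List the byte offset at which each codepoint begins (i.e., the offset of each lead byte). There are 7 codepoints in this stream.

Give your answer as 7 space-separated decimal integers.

Byte[0]=6C: 1-byte ASCII. cp=U+006C
Byte[1]=D3: 2-byte lead, need 1 cont bytes. acc=0x13
Byte[2]=8F: continuation. acc=(acc<<6)|0x0F=0x4CF
Completed: cp=U+04CF (starts at byte 1)
Byte[3]=CA: 2-byte lead, need 1 cont bytes. acc=0xA
Byte[4]=89: continuation. acc=(acc<<6)|0x09=0x289
Completed: cp=U+0289 (starts at byte 3)
Byte[5]=7B: 1-byte ASCII. cp=U+007B
Byte[6]=EF: 3-byte lead, need 2 cont bytes. acc=0xF
Byte[7]=9A: continuation. acc=(acc<<6)|0x1A=0x3DA
Byte[8]=AA: continuation. acc=(acc<<6)|0x2A=0xF6AA
Completed: cp=U+F6AA (starts at byte 6)
Byte[9]=E2: 3-byte lead, need 2 cont bytes. acc=0x2
Byte[10]=B1: continuation. acc=(acc<<6)|0x31=0xB1
Byte[11]=A2: continuation. acc=(acc<<6)|0x22=0x2C62
Completed: cp=U+2C62 (starts at byte 9)
Byte[12]=4F: 1-byte ASCII. cp=U+004F

Answer: 0 1 3 5 6 9 12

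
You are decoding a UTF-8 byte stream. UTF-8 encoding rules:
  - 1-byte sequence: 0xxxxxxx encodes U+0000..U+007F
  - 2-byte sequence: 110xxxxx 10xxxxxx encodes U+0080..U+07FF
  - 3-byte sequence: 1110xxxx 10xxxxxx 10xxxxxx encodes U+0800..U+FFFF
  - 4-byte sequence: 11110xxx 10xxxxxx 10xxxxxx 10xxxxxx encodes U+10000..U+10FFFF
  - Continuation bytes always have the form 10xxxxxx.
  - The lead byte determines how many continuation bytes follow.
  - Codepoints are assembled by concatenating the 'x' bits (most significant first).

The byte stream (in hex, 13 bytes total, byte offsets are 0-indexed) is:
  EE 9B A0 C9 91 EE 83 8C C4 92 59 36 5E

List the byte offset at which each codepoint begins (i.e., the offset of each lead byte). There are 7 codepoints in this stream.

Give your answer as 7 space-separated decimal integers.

Byte[0]=EE: 3-byte lead, need 2 cont bytes. acc=0xE
Byte[1]=9B: continuation. acc=(acc<<6)|0x1B=0x39B
Byte[2]=A0: continuation. acc=(acc<<6)|0x20=0xE6E0
Completed: cp=U+E6E0 (starts at byte 0)
Byte[3]=C9: 2-byte lead, need 1 cont bytes. acc=0x9
Byte[4]=91: continuation. acc=(acc<<6)|0x11=0x251
Completed: cp=U+0251 (starts at byte 3)
Byte[5]=EE: 3-byte lead, need 2 cont bytes. acc=0xE
Byte[6]=83: continuation. acc=(acc<<6)|0x03=0x383
Byte[7]=8C: continuation. acc=(acc<<6)|0x0C=0xE0CC
Completed: cp=U+E0CC (starts at byte 5)
Byte[8]=C4: 2-byte lead, need 1 cont bytes. acc=0x4
Byte[9]=92: continuation. acc=(acc<<6)|0x12=0x112
Completed: cp=U+0112 (starts at byte 8)
Byte[10]=59: 1-byte ASCII. cp=U+0059
Byte[11]=36: 1-byte ASCII. cp=U+0036
Byte[12]=5E: 1-byte ASCII. cp=U+005E

Answer: 0 3 5 8 10 11 12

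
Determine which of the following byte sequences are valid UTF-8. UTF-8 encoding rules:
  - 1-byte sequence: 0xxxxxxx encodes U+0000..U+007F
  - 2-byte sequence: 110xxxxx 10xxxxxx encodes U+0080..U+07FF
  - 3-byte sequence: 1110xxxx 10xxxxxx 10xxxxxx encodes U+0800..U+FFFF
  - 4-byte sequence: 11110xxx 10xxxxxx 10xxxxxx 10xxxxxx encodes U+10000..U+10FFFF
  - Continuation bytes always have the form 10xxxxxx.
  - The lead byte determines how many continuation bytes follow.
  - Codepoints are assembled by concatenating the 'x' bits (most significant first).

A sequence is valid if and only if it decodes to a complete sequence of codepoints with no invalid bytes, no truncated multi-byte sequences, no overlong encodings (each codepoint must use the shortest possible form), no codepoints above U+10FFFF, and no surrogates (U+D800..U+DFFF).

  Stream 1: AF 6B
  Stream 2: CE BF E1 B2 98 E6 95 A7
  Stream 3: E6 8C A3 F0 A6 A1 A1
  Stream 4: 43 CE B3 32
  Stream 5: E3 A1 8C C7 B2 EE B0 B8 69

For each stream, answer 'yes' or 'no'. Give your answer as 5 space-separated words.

Stream 1: error at byte offset 0. INVALID
Stream 2: decodes cleanly. VALID
Stream 3: decodes cleanly. VALID
Stream 4: decodes cleanly. VALID
Stream 5: decodes cleanly. VALID

Answer: no yes yes yes yes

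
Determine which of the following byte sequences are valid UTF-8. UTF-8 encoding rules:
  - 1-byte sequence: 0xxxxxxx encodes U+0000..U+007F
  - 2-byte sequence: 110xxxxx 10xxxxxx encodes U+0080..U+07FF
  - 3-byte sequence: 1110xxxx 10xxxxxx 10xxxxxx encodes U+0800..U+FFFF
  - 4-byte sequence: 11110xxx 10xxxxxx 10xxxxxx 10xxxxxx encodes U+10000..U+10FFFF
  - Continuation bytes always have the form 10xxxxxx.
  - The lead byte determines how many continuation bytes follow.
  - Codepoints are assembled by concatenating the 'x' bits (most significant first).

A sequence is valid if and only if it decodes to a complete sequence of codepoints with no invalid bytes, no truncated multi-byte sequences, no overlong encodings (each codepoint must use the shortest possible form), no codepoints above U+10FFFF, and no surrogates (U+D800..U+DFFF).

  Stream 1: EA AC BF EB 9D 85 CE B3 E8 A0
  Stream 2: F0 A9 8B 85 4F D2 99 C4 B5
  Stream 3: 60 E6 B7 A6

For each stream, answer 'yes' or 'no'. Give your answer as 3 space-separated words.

Answer: no yes yes

Derivation:
Stream 1: error at byte offset 10. INVALID
Stream 2: decodes cleanly. VALID
Stream 3: decodes cleanly. VALID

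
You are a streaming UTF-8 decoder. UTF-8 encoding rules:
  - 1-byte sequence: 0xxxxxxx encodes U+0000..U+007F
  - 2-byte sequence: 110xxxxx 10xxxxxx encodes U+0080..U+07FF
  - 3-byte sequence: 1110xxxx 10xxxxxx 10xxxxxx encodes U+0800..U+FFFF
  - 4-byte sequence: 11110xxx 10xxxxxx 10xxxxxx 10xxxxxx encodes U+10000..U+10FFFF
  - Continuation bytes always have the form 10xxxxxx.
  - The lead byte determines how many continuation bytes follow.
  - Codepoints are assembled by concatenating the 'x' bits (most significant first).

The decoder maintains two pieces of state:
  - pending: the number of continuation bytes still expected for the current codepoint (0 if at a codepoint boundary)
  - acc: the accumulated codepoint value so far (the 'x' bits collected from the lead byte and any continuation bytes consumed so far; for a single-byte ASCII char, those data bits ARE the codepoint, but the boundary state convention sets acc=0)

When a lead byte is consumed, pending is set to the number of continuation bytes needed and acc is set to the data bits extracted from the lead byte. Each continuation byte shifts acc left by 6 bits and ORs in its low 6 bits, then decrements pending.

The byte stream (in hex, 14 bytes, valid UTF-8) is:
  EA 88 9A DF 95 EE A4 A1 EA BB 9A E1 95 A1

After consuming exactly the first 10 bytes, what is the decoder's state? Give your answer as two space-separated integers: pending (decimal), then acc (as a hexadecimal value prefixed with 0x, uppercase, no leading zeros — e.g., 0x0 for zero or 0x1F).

Byte[0]=EA: 3-byte lead. pending=2, acc=0xA
Byte[1]=88: continuation. acc=(acc<<6)|0x08=0x288, pending=1
Byte[2]=9A: continuation. acc=(acc<<6)|0x1A=0xA21A, pending=0
Byte[3]=DF: 2-byte lead. pending=1, acc=0x1F
Byte[4]=95: continuation. acc=(acc<<6)|0x15=0x7D5, pending=0
Byte[5]=EE: 3-byte lead. pending=2, acc=0xE
Byte[6]=A4: continuation. acc=(acc<<6)|0x24=0x3A4, pending=1
Byte[7]=A1: continuation. acc=(acc<<6)|0x21=0xE921, pending=0
Byte[8]=EA: 3-byte lead. pending=2, acc=0xA
Byte[9]=BB: continuation. acc=(acc<<6)|0x3B=0x2BB, pending=1

Answer: 1 0x2BB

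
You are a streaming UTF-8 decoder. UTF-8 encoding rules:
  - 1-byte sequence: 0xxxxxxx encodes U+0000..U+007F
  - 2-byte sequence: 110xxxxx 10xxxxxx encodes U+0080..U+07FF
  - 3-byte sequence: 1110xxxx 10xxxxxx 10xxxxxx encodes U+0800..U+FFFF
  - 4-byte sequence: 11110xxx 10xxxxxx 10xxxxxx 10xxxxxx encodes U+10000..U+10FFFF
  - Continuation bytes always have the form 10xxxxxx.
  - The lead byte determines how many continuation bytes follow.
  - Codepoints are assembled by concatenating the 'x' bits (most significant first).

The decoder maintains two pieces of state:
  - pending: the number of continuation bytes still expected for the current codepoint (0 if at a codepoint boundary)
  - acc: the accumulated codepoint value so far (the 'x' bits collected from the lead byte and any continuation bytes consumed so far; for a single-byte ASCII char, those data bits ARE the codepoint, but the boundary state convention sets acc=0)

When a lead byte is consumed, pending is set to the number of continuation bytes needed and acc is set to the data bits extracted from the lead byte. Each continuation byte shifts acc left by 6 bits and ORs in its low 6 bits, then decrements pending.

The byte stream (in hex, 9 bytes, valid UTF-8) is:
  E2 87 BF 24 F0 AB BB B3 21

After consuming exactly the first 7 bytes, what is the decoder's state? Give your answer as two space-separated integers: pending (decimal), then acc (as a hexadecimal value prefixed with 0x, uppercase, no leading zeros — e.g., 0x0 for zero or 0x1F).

Byte[0]=E2: 3-byte lead. pending=2, acc=0x2
Byte[1]=87: continuation. acc=(acc<<6)|0x07=0x87, pending=1
Byte[2]=BF: continuation. acc=(acc<<6)|0x3F=0x21FF, pending=0
Byte[3]=24: 1-byte. pending=0, acc=0x0
Byte[4]=F0: 4-byte lead. pending=3, acc=0x0
Byte[5]=AB: continuation. acc=(acc<<6)|0x2B=0x2B, pending=2
Byte[6]=BB: continuation. acc=(acc<<6)|0x3B=0xAFB, pending=1

Answer: 1 0xAFB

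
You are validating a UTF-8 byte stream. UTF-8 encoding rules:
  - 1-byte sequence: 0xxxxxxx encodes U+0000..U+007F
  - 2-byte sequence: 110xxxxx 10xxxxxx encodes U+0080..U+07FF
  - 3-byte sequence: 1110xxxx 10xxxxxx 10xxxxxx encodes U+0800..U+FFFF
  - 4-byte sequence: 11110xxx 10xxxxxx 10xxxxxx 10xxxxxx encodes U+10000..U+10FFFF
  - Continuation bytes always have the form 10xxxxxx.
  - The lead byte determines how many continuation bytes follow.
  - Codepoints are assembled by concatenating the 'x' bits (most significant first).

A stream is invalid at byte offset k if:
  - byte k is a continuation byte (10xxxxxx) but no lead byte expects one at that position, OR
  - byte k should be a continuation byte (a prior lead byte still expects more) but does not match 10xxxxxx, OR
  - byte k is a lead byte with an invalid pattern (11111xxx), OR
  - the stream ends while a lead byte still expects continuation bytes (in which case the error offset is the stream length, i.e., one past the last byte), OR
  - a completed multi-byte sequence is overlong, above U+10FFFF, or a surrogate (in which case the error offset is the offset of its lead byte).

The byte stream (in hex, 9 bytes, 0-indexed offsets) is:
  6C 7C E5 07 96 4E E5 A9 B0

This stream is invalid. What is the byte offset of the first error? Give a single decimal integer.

Byte[0]=6C: 1-byte ASCII. cp=U+006C
Byte[1]=7C: 1-byte ASCII. cp=U+007C
Byte[2]=E5: 3-byte lead, need 2 cont bytes. acc=0x5
Byte[3]=07: expected 10xxxxxx continuation. INVALID

Answer: 3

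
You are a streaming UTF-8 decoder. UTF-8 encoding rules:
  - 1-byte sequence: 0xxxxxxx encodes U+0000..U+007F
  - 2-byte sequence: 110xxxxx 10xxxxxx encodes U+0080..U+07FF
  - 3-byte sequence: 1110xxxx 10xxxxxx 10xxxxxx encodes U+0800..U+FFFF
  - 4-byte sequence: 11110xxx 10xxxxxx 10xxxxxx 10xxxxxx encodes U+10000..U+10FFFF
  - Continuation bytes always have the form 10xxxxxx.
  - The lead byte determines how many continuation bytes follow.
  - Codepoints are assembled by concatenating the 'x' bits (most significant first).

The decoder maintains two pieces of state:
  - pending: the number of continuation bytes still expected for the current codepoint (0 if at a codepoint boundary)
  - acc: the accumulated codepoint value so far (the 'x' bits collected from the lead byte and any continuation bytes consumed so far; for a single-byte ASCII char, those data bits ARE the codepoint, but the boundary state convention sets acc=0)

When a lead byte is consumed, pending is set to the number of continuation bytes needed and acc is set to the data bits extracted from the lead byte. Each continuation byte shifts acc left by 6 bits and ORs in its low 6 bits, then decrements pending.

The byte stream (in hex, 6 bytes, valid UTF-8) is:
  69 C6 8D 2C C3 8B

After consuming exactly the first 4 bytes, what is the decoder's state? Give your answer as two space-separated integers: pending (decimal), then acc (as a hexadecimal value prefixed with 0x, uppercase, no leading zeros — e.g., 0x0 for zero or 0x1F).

Byte[0]=69: 1-byte. pending=0, acc=0x0
Byte[1]=C6: 2-byte lead. pending=1, acc=0x6
Byte[2]=8D: continuation. acc=(acc<<6)|0x0D=0x18D, pending=0
Byte[3]=2C: 1-byte. pending=0, acc=0x0

Answer: 0 0x0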